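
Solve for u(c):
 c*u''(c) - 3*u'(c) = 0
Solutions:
 u(c) = C1 + C2*c^4


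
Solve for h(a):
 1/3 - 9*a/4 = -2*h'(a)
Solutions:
 h(a) = C1 + 9*a^2/16 - a/6


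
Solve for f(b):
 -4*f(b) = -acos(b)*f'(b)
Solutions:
 f(b) = C1*exp(4*Integral(1/acos(b), b))


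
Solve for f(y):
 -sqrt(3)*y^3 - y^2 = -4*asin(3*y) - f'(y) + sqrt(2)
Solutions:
 f(y) = C1 + sqrt(3)*y^4/4 + y^3/3 - 4*y*asin(3*y) + sqrt(2)*y - 4*sqrt(1 - 9*y^2)/3


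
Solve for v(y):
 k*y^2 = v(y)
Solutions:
 v(y) = k*y^2


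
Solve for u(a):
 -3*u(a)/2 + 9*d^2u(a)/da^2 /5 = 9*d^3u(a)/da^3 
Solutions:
 u(a) = C1*exp(a*(2*2^(2/3)/(15*sqrt(5585) + 1121)^(1/3) + 4 + 2^(1/3)*(15*sqrt(5585) + 1121)^(1/3))/60)*sin(2^(1/3)*sqrt(3)*a*(-(15*sqrt(5585) + 1121)^(1/3) + 2*2^(1/3)/(15*sqrt(5585) + 1121)^(1/3))/60) + C2*exp(a*(2*2^(2/3)/(15*sqrt(5585) + 1121)^(1/3) + 4 + 2^(1/3)*(15*sqrt(5585) + 1121)^(1/3))/60)*cos(2^(1/3)*sqrt(3)*a*(-(15*sqrt(5585) + 1121)^(1/3) + 2*2^(1/3)/(15*sqrt(5585) + 1121)^(1/3))/60) + C3*exp(a*(-2^(1/3)*(15*sqrt(5585) + 1121)^(1/3) - 2*2^(2/3)/(15*sqrt(5585) + 1121)^(1/3) + 2)/30)


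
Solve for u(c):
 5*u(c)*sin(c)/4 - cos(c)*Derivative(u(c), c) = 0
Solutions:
 u(c) = C1/cos(c)^(5/4)


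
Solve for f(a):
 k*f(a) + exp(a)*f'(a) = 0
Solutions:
 f(a) = C1*exp(k*exp(-a))


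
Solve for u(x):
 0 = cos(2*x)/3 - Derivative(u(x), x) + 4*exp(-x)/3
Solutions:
 u(x) = C1 + sin(2*x)/6 - 4*exp(-x)/3


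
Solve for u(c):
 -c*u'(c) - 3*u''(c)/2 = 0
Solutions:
 u(c) = C1 + C2*erf(sqrt(3)*c/3)


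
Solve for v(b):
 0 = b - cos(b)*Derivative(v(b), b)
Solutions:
 v(b) = C1 + Integral(b/cos(b), b)


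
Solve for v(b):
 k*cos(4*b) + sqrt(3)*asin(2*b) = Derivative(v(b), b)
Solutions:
 v(b) = C1 + k*sin(4*b)/4 + sqrt(3)*(b*asin(2*b) + sqrt(1 - 4*b^2)/2)


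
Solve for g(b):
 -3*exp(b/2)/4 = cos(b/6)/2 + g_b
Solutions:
 g(b) = C1 - 3*exp(b/2)/2 - 3*sin(b/6)


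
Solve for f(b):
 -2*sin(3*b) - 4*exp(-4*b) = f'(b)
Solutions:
 f(b) = C1 + 2*cos(3*b)/3 + exp(-4*b)


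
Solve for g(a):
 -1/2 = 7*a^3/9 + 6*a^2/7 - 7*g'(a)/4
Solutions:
 g(a) = C1 + a^4/9 + 8*a^3/49 + 2*a/7


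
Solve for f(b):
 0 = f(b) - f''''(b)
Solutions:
 f(b) = C1*exp(-b) + C2*exp(b) + C3*sin(b) + C4*cos(b)


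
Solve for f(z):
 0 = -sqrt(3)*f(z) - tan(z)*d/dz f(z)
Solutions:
 f(z) = C1/sin(z)^(sqrt(3))


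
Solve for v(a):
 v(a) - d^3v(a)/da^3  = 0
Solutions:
 v(a) = C3*exp(a) + (C1*sin(sqrt(3)*a/2) + C2*cos(sqrt(3)*a/2))*exp(-a/2)


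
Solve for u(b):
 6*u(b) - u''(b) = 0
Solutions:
 u(b) = C1*exp(-sqrt(6)*b) + C2*exp(sqrt(6)*b)


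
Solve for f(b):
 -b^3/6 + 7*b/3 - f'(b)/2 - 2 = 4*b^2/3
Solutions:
 f(b) = C1 - b^4/12 - 8*b^3/9 + 7*b^2/3 - 4*b


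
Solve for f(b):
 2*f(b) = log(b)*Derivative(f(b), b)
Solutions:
 f(b) = C1*exp(2*li(b))


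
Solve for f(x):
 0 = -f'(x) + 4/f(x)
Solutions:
 f(x) = -sqrt(C1 + 8*x)
 f(x) = sqrt(C1 + 8*x)


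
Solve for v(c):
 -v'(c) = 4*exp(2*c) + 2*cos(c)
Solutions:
 v(c) = C1 - 2*exp(2*c) - 2*sin(c)


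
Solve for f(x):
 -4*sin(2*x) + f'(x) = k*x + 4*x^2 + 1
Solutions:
 f(x) = C1 + k*x^2/2 + 4*x^3/3 + x - 2*cos(2*x)


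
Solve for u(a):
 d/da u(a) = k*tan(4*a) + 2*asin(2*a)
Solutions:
 u(a) = C1 + 2*a*asin(2*a) - k*log(cos(4*a))/4 + sqrt(1 - 4*a^2)


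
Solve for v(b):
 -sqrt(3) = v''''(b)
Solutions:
 v(b) = C1 + C2*b + C3*b^2 + C4*b^3 - sqrt(3)*b^4/24


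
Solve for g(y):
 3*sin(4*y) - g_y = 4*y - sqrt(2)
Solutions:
 g(y) = C1 - 2*y^2 + sqrt(2)*y - 3*cos(4*y)/4


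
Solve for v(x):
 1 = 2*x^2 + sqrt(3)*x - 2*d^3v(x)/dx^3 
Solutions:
 v(x) = C1 + C2*x + C3*x^2 + x^5/60 + sqrt(3)*x^4/48 - x^3/12


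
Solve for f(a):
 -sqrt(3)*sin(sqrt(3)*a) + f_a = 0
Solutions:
 f(a) = C1 - cos(sqrt(3)*a)


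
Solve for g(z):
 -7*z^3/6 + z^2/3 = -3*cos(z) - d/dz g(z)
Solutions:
 g(z) = C1 + 7*z^4/24 - z^3/9 - 3*sin(z)


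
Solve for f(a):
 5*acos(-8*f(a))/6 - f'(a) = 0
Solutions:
 Integral(1/acos(-8*_y), (_y, f(a))) = C1 + 5*a/6


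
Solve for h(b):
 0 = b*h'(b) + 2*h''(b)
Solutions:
 h(b) = C1 + C2*erf(b/2)


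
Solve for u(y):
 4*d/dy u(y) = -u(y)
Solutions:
 u(y) = C1*exp(-y/4)


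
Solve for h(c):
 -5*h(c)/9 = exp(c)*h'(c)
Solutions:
 h(c) = C1*exp(5*exp(-c)/9)


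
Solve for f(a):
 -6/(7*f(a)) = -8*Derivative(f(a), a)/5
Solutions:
 f(a) = -sqrt(C1 + 210*a)/14
 f(a) = sqrt(C1 + 210*a)/14


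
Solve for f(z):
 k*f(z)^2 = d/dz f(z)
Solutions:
 f(z) = -1/(C1 + k*z)


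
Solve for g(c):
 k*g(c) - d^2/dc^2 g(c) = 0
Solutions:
 g(c) = C1*exp(-c*sqrt(k)) + C2*exp(c*sqrt(k))


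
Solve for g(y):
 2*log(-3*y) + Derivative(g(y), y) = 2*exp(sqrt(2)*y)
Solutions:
 g(y) = C1 - 2*y*log(-y) + 2*y*(1 - log(3)) + sqrt(2)*exp(sqrt(2)*y)


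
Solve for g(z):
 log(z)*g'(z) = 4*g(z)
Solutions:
 g(z) = C1*exp(4*li(z))


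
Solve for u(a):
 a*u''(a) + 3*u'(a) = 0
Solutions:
 u(a) = C1 + C2/a^2


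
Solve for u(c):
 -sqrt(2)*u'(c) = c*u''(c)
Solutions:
 u(c) = C1 + C2*c^(1 - sqrt(2))


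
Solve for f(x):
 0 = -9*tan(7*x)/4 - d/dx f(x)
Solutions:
 f(x) = C1 + 9*log(cos(7*x))/28


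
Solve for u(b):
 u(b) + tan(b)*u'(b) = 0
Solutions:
 u(b) = C1/sin(b)


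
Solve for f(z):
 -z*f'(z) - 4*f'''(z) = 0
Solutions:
 f(z) = C1 + Integral(C2*airyai(-2^(1/3)*z/2) + C3*airybi(-2^(1/3)*z/2), z)


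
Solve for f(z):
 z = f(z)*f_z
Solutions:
 f(z) = -sqrt(C1 + z^2)
 f(z) = sqrt(C1 + z^2)


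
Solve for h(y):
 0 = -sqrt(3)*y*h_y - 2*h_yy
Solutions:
 h(y) = C1 + C2*erf(3^(1/4)*y/2)


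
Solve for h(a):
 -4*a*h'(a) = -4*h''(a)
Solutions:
 h(a) = C1 + C2*erfi(sqrt(2)*a/2)


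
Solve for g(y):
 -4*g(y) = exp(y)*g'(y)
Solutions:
 g(y) = C1*exp(4*exp(-y))


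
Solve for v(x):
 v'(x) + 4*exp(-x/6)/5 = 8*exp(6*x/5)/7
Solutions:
 v(x) = C1 + 20*exp(6*x/5)/21 + 24*exp(-x/6)/5


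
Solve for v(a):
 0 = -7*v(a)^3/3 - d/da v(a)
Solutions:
 v(a) = -sqrt(6)*sqrt(-1/(C1 - 7*a))/2
 v(a) = sqrt(6)*sqrt(-1/(C1 - 7*a))/2


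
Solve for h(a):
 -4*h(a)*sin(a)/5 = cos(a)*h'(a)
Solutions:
 h(a) = C1*cos(a)^(4/5)


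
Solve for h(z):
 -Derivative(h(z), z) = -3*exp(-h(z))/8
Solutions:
 h(z) = log(C1 + 3*z/8)


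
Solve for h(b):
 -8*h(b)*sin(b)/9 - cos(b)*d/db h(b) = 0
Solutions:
 h(b) = C1*cos(b)^(8/9)


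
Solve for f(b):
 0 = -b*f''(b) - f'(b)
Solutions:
 f(b) = C1 + C2*log(b)


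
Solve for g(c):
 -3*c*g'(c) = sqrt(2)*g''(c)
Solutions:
 g(c) = C1 + C2*erf(2^(1/4)*sqrt(3)*c/2)


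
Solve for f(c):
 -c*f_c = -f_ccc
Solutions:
 f(c) = C1 + Integral(C2*airyai(c) + C3*airybi(c), c)


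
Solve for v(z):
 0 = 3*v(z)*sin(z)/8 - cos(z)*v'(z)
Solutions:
 v(z) = C1/cos(z)^(3/8)


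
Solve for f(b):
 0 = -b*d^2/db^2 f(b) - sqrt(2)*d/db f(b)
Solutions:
 f(b) = C1 + C2*b^(1 - sqrt(2))


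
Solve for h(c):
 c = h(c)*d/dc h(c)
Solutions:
 h(c) = -sqrt(C1 + c^2)
 h(c) = sqrt(C1 + c^2)


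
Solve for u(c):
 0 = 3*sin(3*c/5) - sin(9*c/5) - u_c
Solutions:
 u(c) = C1 - 5*cos(3*c/5) + 5*cos(9*c/5)/9


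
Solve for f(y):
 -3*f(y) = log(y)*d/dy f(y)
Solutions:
 f(y) = C1*exp(-3*li(y))


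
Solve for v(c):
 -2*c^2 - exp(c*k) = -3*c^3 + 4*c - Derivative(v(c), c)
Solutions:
 v(c) = C1 - 3*c^4/4 + 2*c^3/3 + 2*c^2 + exp(c*k)/k


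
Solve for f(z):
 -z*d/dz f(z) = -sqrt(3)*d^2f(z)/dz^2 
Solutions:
 f(z) = C1 + C2*erfi(sqrt(2)*3^(3/4)*z/6)


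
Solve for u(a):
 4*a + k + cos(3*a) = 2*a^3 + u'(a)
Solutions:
 u(a) = C1 - a^4/2 + 2*a^2 + a*k + sin(3*a)/3


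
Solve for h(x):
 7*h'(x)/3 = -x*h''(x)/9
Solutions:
 h(x) = C1 + C2/x^20


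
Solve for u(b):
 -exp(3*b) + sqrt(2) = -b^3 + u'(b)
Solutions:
 u(b) = C1 + b^4/4 + sqrt(2)*b - exp(3*b)/3


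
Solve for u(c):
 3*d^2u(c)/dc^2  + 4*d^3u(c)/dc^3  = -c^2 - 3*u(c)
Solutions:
 u(c) = C1*exp(c*(-2 + (4*sqrt(39) + 25)^(-1/3) + (4*sqrt(39) + 25)^(1/3))/8)*sin(sqrt(3)*c*(-(4*sqrt(39) + 25)^(1/3) + (4*sqrt(39) + 25)^(-1/3))/8) + C2*exp(c*(-2 + (4*sqrt(39) + 25)^(-1/3) + (4*sqrt(39) + 25)^(1/3))/8)*cos(sqrt(3)*c*(-(4*sqrt(39) + 25)^(1/3) + (4*sqrt(39) + 25)^(-1/3))/8) + C3*exp(-c*((4*sqrt(39) + 25)^(-1/3) + 1 + (4*sqrt(39) + 25)^(1/3))/4) - c^2/3 + 2/3


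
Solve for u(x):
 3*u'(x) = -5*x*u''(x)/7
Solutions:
 u(x) = C1 + C2/x^(16/5)


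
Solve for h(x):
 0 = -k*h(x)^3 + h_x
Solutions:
 h(x) = -sqrt(2)*sqrt(-1/(C1 + k*x))/2
 h(x) = sqrt(2)*sqrt(-1/(C1 + k*x))/2


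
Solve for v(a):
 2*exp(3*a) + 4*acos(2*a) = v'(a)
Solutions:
 v(a) = C1 + 4*a*acos(2*a) - 2*sqrt(1 - 4*a^2) + 2*exp(3*a)/3


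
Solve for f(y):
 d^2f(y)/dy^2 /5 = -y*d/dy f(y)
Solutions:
 f(y) = C1 + C2*erf(sqrt(10)*y/2)


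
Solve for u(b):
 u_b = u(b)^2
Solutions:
 u(b) = -1/(C1 + b)


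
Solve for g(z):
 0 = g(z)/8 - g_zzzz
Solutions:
 g(z) = C1*exp(-2^(1/4)*z/2) + C2*exp(2^(1/4)*z/2) + C3*sin(2^(1/4)*z/2) + C4*cos(2^(1/4)*z/2)


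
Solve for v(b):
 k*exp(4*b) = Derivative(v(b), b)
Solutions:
 v(b) = C1 + k*exp(4*b)/4


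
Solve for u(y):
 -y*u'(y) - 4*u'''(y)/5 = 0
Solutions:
 u(y) = C1 + Integral(C2*airyai(-10^(1/3)*y/2) + C3*airybi(-10^(1/3)*y/2), y)


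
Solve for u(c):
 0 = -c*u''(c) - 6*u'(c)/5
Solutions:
 u(c) = C1 + C2/c^(1/5)


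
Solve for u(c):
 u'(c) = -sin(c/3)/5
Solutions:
 u(c) = C1 + 3*cos(c/3)/5


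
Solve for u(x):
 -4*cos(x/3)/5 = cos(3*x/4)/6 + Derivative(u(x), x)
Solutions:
 u(x) = C1 - 12*sin(x/3)/5 - 2*sin(3*x/4)/9


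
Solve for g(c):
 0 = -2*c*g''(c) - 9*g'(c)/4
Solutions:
 g(c) = C1 + C2/c^(1/8)


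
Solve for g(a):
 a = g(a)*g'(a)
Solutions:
 g(a) = -sqrt(C1 + a^2)
 g(a) = sqrt(C1 + a^2)


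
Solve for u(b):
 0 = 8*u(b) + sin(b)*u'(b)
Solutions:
 u(b) = C1*(cos(b)^4 + 4*cos(b)^3 + 6*cos(b)^2 + 4*cos(b) + 1)/(cos(b)^4 - 4*cos(b)^3 + 6*cos(b)^2 - 4*cos(b) + 1)


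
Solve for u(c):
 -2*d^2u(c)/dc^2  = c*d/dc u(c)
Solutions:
 u(c) = C1 + C2*erf(c/2)


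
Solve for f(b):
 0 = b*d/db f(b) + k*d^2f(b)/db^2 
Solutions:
 f(b) = C1 + C2*sqrt(k)*erf(sqrt(2)*b*sqrt(1/k)/2)


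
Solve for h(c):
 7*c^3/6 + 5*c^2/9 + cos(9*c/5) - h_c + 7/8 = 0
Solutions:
 h(c) = C1 + 7*c^4/24 + 5*c^3/27 + 7*c/8 + 5*sin(9*c/5)/9


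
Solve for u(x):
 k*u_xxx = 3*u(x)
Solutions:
 u(x) = C1*exp(3^(1/3)*x*(1/k)^(1/3)) + C2*exp(x*(-3^(1/3) + 3^(5/6)*I)*(1/k)^(1/3)/2) + C3*exp(-x*(3^(1/3) + 3^(5/6)*I)*(1/k)^(1/3)/2)


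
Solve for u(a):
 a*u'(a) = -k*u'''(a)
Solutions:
 u(a) = C1 + Integral(C2*airyai(a*(-1/k)^(1/3)) + C3*airybi(a*(-1/k)^(1/3)), a)


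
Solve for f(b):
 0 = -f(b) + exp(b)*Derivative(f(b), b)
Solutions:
 f(b) = C1*exp(-exp(-b))


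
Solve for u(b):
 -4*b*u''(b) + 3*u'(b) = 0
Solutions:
 u(b) = C1 + C2*b^(7/4)


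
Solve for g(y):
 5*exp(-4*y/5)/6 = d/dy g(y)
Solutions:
 g(y) = C1 - 25*exp(-4*y/5)/24


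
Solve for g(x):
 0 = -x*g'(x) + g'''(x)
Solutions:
 g(x) = C1 + Integral(C2*airyai(x) + C3*airybi(x), x)


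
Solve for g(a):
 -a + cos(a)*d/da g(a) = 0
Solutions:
 g(a) = C1 + Integral(a/cos(a), a)


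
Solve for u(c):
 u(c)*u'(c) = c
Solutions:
 u(c) = -sqrt(C1 + c^2)
 u(c) = sqrt(C1 + c^2)


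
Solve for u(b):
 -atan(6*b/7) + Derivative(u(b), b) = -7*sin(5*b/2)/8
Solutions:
 u(b) = C1 + b*atan(6*b/7) - 7*log(36*b^2 + 49)/12 + 7*cos(5*b/2)/20


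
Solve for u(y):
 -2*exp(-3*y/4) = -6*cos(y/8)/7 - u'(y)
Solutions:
 u(y) = C1 - 48*sin(y/8)/7 - 8*exp(-3*y/4)/3


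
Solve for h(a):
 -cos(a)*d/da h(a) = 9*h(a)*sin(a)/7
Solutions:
 h(a) = C1*cos(a)^(9/7)


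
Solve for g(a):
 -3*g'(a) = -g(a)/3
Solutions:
 g(a) = C1*exp(a/9)


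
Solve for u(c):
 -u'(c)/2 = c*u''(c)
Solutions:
 u(c) = C1 + C2*sqrt(c)


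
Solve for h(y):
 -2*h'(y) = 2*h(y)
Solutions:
 h(y) = C1*exp(-y)


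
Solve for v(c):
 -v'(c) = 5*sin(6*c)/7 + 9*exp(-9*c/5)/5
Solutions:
 v(c) = C1 + 5*cos(6*c)/42 + exp(-9*c/5)


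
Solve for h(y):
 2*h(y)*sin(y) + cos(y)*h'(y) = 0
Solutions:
 h(y) = C1*cos(y)^2


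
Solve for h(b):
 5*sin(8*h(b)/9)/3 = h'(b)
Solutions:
 -5*b/3 + 9*log(cos(8*h(b)/9) - 1)/16 - 9*log(cos(8*h(b)/9) + 1)/16 = C1


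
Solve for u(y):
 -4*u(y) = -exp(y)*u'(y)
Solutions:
 u(y) = C1*exp(-4*exp(-y))


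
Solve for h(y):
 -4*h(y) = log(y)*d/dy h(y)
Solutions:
 h(y) = C1*exp(-4*li(y))


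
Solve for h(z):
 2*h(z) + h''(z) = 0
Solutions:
 h(z) = C1*sin(sqrt(2)*z) + C2*cos(sqrt(2)*z)


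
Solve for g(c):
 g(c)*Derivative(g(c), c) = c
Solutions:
 g(c) = -sqrt(C1 + c^2)
 g(c) = sqrt(C1 + c^2)


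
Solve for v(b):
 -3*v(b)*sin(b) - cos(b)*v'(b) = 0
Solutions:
 v(b) = C1*cos(b)^3


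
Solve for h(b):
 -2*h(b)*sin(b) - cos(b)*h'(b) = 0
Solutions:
 h(b) = C1*cos(b)^2


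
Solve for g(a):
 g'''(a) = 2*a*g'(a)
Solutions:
 g(a) = C1 + Integral(C2*airyai(2^(1/3)*a) + C3*airybi(2^(1/3)*a), a)


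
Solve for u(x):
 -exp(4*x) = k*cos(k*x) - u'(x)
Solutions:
 u(x) = C1 + exp(4*x)/4 + sin(k*x)


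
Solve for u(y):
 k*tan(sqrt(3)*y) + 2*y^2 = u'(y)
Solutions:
 u(y) = C1 - sqrt(3)*k*log(cos(sqrt(3)*y))/3 + 2*y^3/3


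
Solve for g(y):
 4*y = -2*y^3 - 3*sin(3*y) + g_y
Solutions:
 g(y) = C1 + y^4/2 + 2*y^2 - cos(3*y)


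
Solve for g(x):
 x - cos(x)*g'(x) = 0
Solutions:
 g(x) = C1 + Integral(x/cos(x), x)


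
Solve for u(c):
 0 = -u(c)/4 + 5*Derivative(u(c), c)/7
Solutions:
 u(c) = C1*exp(7*c/20)


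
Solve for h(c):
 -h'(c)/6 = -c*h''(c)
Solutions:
 h(c) = C1 + C2*c^(7/6)


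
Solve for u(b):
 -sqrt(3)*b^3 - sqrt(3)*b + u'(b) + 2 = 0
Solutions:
 u(b) = C1 + sqrt(3)*b^4/4 + sqrt(3)*b^2/2 - 2*b


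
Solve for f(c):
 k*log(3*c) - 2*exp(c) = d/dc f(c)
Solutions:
 f(c) = C1 + c*k*log(c) + c*k*(-1 + log(3)) - 2*exp(c)


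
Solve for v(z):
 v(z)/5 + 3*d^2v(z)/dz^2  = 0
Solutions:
 v(z) = C1*sin(sqrt(15)*z/15) + C2*cos(sqrt(15)*z/15)


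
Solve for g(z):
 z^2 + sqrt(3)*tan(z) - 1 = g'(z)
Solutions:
 g(z) = C1 + z^3/3 - z - sqrt(3)*log(cos(z))


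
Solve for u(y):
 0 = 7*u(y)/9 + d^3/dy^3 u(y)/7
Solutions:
 u(y) = C3*exp(-3^(1/3)*7^(2/3)*y/3) + (C1*sin(3^(5/6)*7^(2/3)*y/6) + C2*cos(3^(5/6)*7^(2/3)*y/6))*exp(3^(1/3)*7^(2/3)*y/6)


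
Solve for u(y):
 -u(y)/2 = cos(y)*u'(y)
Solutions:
 u(y) = C1*(sin(y) - 1)^(1/4)/(sin(y) + 1)^(1/4)


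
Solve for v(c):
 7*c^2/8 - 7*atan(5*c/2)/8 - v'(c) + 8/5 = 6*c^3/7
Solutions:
 v(c) = C1 - 3*c^4/14 + 7*c^3/24 - 7*c*atan(5*c/2)/8 + 8*c/5 + 7*log(25*c^2 + 4)/40


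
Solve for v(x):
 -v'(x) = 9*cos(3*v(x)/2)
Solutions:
 v(x) = -2*asin((C1 + exp(27*x))/(C1 - exp(27*x)))/3 + 2*pi/3
 v(x) = 2*asin((C1 + exp(27*x))/(C1 - exp(27*x)))/3


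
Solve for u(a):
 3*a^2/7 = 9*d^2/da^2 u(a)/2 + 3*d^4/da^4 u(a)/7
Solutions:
 u(a) = C1 + C2*a + C3*sin(sqrt(42)*a/2) + C4*cos(sqrt(42)*a/2) + a^4/126 - 4*a^2/441


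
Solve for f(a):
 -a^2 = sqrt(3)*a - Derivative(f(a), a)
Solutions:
 f(a) = C1 + a^3/3 + sqrt(3)*a^2/2


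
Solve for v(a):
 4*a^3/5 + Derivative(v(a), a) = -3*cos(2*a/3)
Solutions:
 v(a) = C1 - a^4/5 - 9*sin(2*a/3)/2


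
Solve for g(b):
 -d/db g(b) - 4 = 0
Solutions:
 g(b) = C1 - 4*b


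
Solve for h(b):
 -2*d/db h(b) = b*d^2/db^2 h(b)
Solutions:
 h(b) = C1 + C2/b


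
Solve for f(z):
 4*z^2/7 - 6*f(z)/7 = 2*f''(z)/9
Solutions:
 f(z) = C1*sin(3*sqrt(21)*z/7) + C2*cos(3*sqrt(21)*z/7) + 2*z^2/3 - 28/81


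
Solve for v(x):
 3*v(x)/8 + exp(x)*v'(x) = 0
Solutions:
 v(x) = C1*exp(3*exp(-x)/8)


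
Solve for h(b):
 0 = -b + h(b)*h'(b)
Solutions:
 h(b) = -sqrt(C1 + b^2)
 h(b) = sqrt(C1 + b^2)


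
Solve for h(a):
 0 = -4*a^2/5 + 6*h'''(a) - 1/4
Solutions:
 h(a) = C1 + C2*a + C3*a^2 + a^5/450 + a^3/144


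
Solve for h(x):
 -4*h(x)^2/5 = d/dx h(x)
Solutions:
 h(x) = 5/(C1 + 4*x)


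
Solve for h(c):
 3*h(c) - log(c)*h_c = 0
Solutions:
 h(c) = C1*exp(3*li(c))


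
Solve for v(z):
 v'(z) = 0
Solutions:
 v(z) = C1


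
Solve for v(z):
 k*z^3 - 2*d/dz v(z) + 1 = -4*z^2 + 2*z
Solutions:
 v(z) = C1 + k*z^4/8 + 2*z^3/3 - z^2/2 + z/2


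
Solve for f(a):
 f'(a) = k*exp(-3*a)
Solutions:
 f(a) = C1 - k*exp(-3*a)/3


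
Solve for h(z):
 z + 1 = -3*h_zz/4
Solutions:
 h(z) = C1 + C2*z - 2*z^3/9 - 2*z^2/3


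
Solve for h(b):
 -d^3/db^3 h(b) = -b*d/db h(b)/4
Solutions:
 h(b) = C1 + Integral(C2*airyai(2^(1/3)*b/2) + C3*airybi(2^(1/3)*b/2), b)


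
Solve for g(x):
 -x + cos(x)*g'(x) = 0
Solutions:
 g(x) = C1 + Integral(x/cos(x), x)


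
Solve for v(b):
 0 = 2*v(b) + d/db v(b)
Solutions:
 v(b) = C1*exp(-2*b)


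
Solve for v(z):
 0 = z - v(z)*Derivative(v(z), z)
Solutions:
 v(z) = -sqrt(C1 + z^2)
 v(z) = sqrt(C1 + z^2)


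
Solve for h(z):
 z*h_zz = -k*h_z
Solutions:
 h(z) = C1 + z^(1 - re(k))*(C2*sin(log(z)*Abs(im(k))) + C3*cos(log(z)*im(k)))


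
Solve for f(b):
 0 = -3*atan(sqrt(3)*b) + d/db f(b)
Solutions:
 f(b) = C1 + 3*b*atan(sqrt(3)*b) - sqrt(3)*log(3*b^2 + 1)/2


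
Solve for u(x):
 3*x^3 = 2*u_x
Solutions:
 u(x) = C1 + 3*x^4/8


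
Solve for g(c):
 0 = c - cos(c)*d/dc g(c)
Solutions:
 g(c) = C1 + Integral(c/cos(c), c)


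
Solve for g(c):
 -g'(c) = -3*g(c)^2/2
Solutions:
 g(c) = -2/(C1 + 3*c)


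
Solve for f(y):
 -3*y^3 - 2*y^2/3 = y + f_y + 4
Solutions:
 f(y) = C1 - 3*y^4/4 - 2*y^3/9 - y^2/2 - 4*y


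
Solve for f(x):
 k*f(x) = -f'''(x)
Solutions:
 f(x) = C1*exp(x*(-k)^(1/3)) + C2*exp(x*(-k)^(1/3)*(-1 + sqrt(3)*I)/2) + C3*exp(-x*(-k)^(1/3)*(1 + sqrt(3)*I)/2)


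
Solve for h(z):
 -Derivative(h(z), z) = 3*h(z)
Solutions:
 h(z) = C1*exp(-3*z)


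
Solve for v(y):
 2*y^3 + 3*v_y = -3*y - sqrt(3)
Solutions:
 v(y) = C1 - y^4/6 - y^2/2 - sqrt(3)*y/3


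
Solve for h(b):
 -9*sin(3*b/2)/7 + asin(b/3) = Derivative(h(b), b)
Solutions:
 h(b) = C1 + b*asin(b/3) + sqrt(9 - b^2) + 6*cos(3*b/2)/7


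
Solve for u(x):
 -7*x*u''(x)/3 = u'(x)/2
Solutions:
 u(x) = C1 + C2*x^(11/14)


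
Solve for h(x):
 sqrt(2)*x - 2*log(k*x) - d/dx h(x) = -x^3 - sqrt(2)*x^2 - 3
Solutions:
 h(x) = C1 + x^4/4 + sqrt(2)*x^3/3 + sqrt(2)*x^2/2 - 2*x*log(k*x) + 5*x


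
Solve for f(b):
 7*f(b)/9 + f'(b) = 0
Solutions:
 f(b) = C1*exp(-7*b/9)


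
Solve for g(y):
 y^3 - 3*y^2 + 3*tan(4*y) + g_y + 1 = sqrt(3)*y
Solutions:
 g(y) = C1 - y^4/4 + y^3 + sqrt(3)*y^2/2 - y + 3*log(cos(4*y))/4


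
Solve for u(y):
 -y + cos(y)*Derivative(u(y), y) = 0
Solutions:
 u(y) = C1 + Integral(y/cos(y), y)


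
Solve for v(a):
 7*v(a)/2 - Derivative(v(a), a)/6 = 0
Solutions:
 v(a) = C1*exp(21*a)


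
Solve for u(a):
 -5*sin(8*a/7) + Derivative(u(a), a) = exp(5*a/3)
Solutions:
 u(a) = C1 + 3*exp(5*a/3)/5 - 35*cos(8*a/7)/8


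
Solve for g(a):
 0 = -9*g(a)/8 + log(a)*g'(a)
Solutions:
 g(a) = C1*exp(9*li(a)/8)


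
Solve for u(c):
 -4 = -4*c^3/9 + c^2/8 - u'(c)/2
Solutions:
 u(c) = C1 - 2*c^4/9 + c^3/12 + 8*c


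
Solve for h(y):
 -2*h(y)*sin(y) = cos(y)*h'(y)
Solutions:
 h(y) = C1*cos(y)^2


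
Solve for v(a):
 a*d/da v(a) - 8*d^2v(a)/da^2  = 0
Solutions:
 v(a) = C1 + C2*erfi(a/4)


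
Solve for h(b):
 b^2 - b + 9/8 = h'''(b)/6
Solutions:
 h(b) = C1 + C2*b + C3*b^2 + b^5/10 - b^4/4 + 9*b^3/8


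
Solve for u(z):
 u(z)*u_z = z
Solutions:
 u(z) = -sqrt(C1 + z^2)
 u(z) = sqrt(C1 + z^2)


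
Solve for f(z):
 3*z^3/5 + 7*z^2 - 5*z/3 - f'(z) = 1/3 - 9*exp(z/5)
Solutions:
 f(z) = C1 + 3*z^4/20 + 7*z^3/3 - 5*z^2/6 - z/3 + 45*exp(z/5)


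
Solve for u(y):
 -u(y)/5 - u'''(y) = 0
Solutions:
 u(y) = C3*exp(-5^(2/3)*y/5) + (C1*sin(sqrt(3)*5^(2/3)*y/10) + C2*cos(sqrt(3)*5^(2/3)*y/10))*exp(5^(2/3)*y/10)


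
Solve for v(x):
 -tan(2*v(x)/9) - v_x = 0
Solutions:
 v(x) = -9*asin(C1*exp(-2*x/9))/2 + 9*pi/2
 v(x) = 9*asin(C1*exp(-2*x/9))/2


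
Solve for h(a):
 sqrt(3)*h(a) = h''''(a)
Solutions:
 h(a) = C1*exp(-3^(1/8)*a) + C2*exp(3^(1/8)*a) + C3*sin(3^(1/8)*a) + C4*cos(3^(1/8)*a)


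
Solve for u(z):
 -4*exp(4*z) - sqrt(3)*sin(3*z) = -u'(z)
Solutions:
 u(z) = C1 + exp(4*z) - sqrt(3)*cos(3*z)/3


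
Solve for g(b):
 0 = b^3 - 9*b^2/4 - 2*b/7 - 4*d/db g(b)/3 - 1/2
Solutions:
 g(b) = C1 + 3*b^4/16 - 9*b^3/16 - 3*b^2/28 - 3*b/8


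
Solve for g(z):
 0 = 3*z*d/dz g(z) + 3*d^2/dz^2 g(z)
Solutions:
 g(z) = C1 + C2*erf(sqrt(2)*z/2)


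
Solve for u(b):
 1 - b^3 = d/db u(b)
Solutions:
 u(b) = C1 - b^4/4 + b


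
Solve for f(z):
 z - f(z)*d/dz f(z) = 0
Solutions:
 f(z) = -sqrt(C1 + z^2)
 f(z) = sqrt(C1 + z^2)


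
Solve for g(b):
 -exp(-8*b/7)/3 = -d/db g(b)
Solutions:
 g(b) = C1 - 7*exp(-8*b/7)/24


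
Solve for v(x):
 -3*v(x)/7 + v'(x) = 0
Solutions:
 v(x) = C1*exp(3*x/7)


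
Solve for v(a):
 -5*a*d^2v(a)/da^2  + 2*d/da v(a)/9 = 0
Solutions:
 v(a) = C1 + C2*a^(47/45)


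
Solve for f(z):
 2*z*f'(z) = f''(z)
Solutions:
 f(z) = C1 + C2*erfi(z)


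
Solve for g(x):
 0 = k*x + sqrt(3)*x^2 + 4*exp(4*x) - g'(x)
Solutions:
 g(x) = C1 + k*x^2/2 + sqrt(3)*x^3/3 + exp(4*x)


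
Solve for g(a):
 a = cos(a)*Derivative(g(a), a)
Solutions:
 g(a) = C1 + Integral(a/cos(a), a)


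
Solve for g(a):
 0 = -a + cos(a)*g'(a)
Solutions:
 g(a) = C1 + Integral(a/cos(a), a)


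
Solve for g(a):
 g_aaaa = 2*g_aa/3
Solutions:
 g(a) = C1 + C2*a + C3*exp(-sqrt(6)*a/3) + C4*exp(sqrt(6)*a/3)


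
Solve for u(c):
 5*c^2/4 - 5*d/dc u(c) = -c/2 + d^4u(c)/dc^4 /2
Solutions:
 u(c) = C1 + C4*exp(-10^(1/3)*c) + c^3/12 + c^2/20 + (C2*sin(10^(1/3)*sqrt(3)*c/2) + C3*cos(10^(1/3)*sqrt(3)*c/2))*exp(10^(1/3)*c/2)


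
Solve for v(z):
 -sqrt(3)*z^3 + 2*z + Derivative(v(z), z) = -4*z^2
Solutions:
 v(z) = C1 + sqrt(3)*z^4/4 - 4*z^3/3 - z^2


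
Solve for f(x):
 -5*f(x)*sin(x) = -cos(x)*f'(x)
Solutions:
 f(x) = C1/cos(x)^5


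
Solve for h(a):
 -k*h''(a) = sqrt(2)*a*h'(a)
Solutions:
 h(a) = C1 + C2*sqrt(k)*erf(2^(3/4)*a*sqrt(1/k)/2)


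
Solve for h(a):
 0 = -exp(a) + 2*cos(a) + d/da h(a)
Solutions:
 h(a) = C1 + exp(a) - 2*sin(a)


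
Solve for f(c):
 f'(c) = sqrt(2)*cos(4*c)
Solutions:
 f(c) = C1 + sqrt(2)*sin(4*c)/4


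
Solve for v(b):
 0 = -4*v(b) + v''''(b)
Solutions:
 v(b) = C1*exp(-sqrt(2)*b) + C2*exp(sqrt(2)*b) + C3*sin(sqrt(2)*b) + C4*cos(sqrt(2)*b)


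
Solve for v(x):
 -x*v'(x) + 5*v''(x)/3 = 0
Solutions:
 v(x) = C1 + C2*erfi(sqrt(30)*x/10)


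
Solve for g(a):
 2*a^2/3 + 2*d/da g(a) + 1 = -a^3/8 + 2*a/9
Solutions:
 g(a) = C1 - a^4/64 - a^3/9 + a^2/18 - a/2


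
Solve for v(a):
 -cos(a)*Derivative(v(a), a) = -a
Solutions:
 v(a) = C1 + Integral(a/cos(a), a)


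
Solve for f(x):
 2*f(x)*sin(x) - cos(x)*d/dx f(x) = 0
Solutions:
 f(x) = C1/cos(x)^2


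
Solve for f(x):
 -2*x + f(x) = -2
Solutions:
 f(x) = 2*x - 2


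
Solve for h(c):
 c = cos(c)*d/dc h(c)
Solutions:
 h(c) = C1 + Integral(c/cos(c), c)


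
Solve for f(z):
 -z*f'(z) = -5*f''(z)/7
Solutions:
 f(z) = C1 + C2*erfi(sqrt(70)*z/10)


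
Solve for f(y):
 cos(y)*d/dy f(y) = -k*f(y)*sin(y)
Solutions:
 f(y) = C1*exp(k*log(cos(y)))


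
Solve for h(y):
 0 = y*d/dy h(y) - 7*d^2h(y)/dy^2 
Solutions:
 h(y) = C1 + C2*erfi(sqrt(14)*y/14)


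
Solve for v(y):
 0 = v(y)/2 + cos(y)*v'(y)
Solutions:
 v(y) = C1*(sin(y) - 1)^(1/4)/(sin(y) + 1)^(1/4)


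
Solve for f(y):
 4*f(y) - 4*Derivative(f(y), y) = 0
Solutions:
 f(y) = C1*exp(y)


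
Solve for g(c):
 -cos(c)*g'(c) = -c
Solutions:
 g(c) = C1 + Integral(c/cos(c), c)


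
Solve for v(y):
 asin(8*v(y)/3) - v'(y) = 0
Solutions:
 Integral(1/asin(8*_y/3), (_y, v(y))) = C1 + y


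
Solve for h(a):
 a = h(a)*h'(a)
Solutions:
 h(a) = -sqrt(C1 + a^2)
 h(a) = sqrt(C1 + a^2)


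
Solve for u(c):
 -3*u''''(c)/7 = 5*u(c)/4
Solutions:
 u(c) = (C1*sin(3^(3/4)*35^(1/4)*c/6) + C2*cos(3^(3/4)*35^(1/4)*c/6))*exp(-3^(3/4)*35^(1/4)*c/6) + (C3*sin(3^(3/4)*35^(1/4)*c/6) + C4*cos(3^(3/4)*35^(1/4)*c/6))*exp(3^(3/4)*35^(1/4)*c/6)


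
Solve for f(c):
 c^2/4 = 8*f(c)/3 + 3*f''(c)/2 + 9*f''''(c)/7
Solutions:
 f(c) = 3*c^2/32 + (C1*sin(2^(3/4)*21^(1/4)*c*cos(atan(sqrt(2247)/21)/2)/3) + C2*cos(2^(3/4)*21^(1/4)*c*cos(atan(sqrt(2247)/21)/2)/3))*exp(-2^(3/4)*21^(1/4)*c*sin(atan(sqrt(2247)/21)/2)/3) + (C3*sin(2^(3/4)*21^(1/4)*c*cos(atan(sqrt(2247)/21)/2)/3) + C4*cos(2^(3/4)*21^(1/4)*c*cos(atan(sqrt(2247)/21)/2)/3))*exp(2^(3/4)*21^(1/4)*c*sin(atan(sqrt(2247)/21)/2)/3) - 27/256


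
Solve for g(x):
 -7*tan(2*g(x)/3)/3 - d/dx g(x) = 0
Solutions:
 g(x) = -3*asin(C1*exp(-14*x/9))/2 + 3*pi/2
 g(x) = 3*asin(C1*exp(-14*x/9))/2


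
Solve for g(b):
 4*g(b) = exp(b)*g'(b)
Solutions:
 g(b) = C1*exp(-4*exp(-b))


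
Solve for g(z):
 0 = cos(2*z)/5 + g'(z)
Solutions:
 g(z) = C1 - sin(2*z)/10


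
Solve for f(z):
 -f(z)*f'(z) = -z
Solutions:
 f(z) = -sqrt(C1 + z^2)
 f(z) = sqrt(C1 + z^2)


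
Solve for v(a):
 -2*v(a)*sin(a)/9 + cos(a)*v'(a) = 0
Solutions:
 v(a) = C1/cos(a)^(2/9)


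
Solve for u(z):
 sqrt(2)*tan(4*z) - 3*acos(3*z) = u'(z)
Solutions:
 u(z) = C1 - 3*z*acos(3*z) + sqrt(1 - 9*z^2) - sqrt(2)*log(cos(4*z))/4


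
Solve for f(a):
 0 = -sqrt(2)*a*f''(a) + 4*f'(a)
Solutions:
 f(a) = C1 + C2*a^(1 + 2*sqrt(2))


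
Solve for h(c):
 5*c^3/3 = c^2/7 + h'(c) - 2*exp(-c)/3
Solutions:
 h(c) = C1 + 5*c^4/12 - c^3/21 - 2*exp(-c)/3


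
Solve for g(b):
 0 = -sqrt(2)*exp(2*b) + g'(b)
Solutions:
 g(b) = C1 + sqrt(2)*exp(2*b)/2


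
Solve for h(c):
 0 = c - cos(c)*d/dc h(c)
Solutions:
 h(c) = C1 + Integral(c/cos(c), c)


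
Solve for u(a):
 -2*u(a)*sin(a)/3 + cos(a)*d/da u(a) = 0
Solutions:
 u(a) = C1/cos(a)^(2/3)


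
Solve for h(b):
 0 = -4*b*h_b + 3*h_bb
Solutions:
 h(b) = C1 + C2*erfi(sqrt(6)*b/3)


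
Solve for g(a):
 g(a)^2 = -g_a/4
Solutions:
 g(a) = 1/(C1 + 4*a)


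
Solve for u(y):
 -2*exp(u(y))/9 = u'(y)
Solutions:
 u(y) = log(1/(C1 + 2*y)) + 2*log(3)


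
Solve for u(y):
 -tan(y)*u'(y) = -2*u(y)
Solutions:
 u(y) = C1*sin(y)^2


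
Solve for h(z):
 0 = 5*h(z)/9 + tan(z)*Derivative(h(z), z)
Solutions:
 h(z) = C1/sin(z)^(5/9)


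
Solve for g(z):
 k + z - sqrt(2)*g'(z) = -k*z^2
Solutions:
 g(z) = C1 + sqrt(2)*k*z^3/6 + sqrt(2)*k*z/2 + sqrt(2)*z^2/4


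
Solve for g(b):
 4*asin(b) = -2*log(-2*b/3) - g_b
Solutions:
 g(b) = C1 - 2*b*log(-b) - 4*b*asin(b) - 2*b*log(2) + 2*b + 2*b*log(3) - 4*sqrt(1 - b^2)


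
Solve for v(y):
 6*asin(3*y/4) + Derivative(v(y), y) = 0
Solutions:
 v(y) = C1 - 6*y*asin(3*y/4) - 2*sqrt(16 - 9*y^2)


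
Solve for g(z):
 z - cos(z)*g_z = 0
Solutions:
 g(z) = C1 + Integral(z/cos(z), z)


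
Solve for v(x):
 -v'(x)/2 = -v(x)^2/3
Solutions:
 v(x) = -3/(C1 + 2*x)


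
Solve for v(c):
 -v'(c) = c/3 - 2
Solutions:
 v(c) = C1 - c^2/6 + 2*c


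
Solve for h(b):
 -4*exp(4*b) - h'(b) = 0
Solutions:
 h(b) = C1 - exp(4*b)


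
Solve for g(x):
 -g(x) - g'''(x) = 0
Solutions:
 g(x) = C3*exp(-x) + (C1*sin(sqrt(3)*x/2) + C2*cos(sqrt(3)*x/2))*exp(x/2)


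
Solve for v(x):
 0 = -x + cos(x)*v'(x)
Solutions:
 v(x) = C1 + Integral(x/cos(x), x)


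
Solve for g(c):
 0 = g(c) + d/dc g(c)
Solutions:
 g(c) = C1*exp(-c)


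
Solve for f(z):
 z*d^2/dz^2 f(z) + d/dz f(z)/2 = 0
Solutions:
 f(z) = C1 + C2*sqrt(z)


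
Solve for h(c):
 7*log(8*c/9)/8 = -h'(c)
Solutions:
 h(c) = C1 - 7*c*log(c)/8 - 21*c*log(2)/8 + 7*c/8 + 7*c*log(3)/4


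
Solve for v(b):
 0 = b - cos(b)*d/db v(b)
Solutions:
 v(b) = C1 + Integral(b/cos(b), b)


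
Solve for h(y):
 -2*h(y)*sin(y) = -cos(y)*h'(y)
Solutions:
 h(y) = C1/cos(y)^2


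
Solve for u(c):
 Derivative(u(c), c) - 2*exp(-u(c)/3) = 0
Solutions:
 u(c) = 3*log(C1 + 2*c/3)


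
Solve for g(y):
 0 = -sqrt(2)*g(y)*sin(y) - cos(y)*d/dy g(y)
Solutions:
 g(y) = C1*cos(y)^(sqrt(2))


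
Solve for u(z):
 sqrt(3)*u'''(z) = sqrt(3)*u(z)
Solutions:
 u(z) = C3*exp(z) + (C1*sin(sqrt(3)*z/2) + C2*cos(sqrt(3)*z/2))*exp(-z/2)


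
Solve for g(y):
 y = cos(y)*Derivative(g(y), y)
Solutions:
 g(y) = C1 + Integral(y/cos(y), y)


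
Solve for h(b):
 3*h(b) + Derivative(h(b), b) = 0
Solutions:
 h(b) = C1*exp(-3*b)


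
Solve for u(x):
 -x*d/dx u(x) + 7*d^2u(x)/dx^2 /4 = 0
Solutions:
 u(x) = C1 + C2*erfi(sqrt(14)*x/7)


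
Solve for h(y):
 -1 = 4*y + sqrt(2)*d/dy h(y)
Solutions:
 h(y) = C1 - sqrt(2)*y^2 - sqrt(2)*y/2


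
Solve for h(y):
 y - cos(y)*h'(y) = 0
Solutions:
 h(y) = C1 + Integral(y/cos(y), y)


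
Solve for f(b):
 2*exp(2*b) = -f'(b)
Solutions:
 f(b) = C1 - exp(2*b)


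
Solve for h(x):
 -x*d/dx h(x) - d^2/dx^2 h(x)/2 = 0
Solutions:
 h(x) = C1 + C2*erf(x)


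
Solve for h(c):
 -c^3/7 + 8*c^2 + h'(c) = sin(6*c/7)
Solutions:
 h(c) = C1 + c^4/28 - 8*c^3/3 - 7*cos(6*c/7)/6


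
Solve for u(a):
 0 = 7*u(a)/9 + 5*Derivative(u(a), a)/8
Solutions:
 u(a) = C1*exp(-56*a/45)


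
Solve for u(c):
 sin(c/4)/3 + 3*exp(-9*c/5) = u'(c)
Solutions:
 u(c) = C1 - 4*cos(c/4)/3 - 5*exp(-9*c/5)/3


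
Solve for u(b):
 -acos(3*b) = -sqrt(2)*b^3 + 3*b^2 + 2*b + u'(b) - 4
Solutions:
 u(b) = C1 + sqrt(2)*b^4/4 - b^3 - b^2 - b*acos(3*b) + 4*b + sqrt(1 - 9*b^2)/3


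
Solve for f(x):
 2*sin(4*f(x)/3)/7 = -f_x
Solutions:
 2*x/7 + 3*log(cos(4*f(x)/3) - 1)/8 - 3*log(cos(4*f(x)/3) + 1)/8 = C1


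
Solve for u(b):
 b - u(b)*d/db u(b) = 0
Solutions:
 u(b) = -sqrt(C1 + b^2)
 u(b) = sqrt(C1 + b^2)


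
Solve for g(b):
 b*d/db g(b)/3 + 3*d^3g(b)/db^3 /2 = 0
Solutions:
 g(b) = C1 + Integral(C2*airyai(-6^(1/3)*b/3) + C3*airybi(-6^(1/3)*b/3), b)


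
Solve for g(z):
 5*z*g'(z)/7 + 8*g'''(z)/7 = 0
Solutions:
 g(z) = C1 + Integral(C2*airyai(-5^(1/3)*z/2) + C3*airybi(-5^(1/3)*z/2), z)


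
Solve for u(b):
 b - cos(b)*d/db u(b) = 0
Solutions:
 u(b) = C1 + Integral(b/cos(b), b)


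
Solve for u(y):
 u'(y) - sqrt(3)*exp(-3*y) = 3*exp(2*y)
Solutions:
 u(y) = C1 + 3*exp(2*y)/2 - sqrt(3)*exp(-3*y)/3


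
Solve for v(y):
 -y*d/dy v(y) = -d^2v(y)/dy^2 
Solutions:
 v(y) = C1 + C2*erfi(sqrt(2)*y/2)


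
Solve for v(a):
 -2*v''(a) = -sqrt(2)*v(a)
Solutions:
 v(a) = C1*exp(-2^(3/4)*a/2) + C2*exp(2^(3/4)*a/2)


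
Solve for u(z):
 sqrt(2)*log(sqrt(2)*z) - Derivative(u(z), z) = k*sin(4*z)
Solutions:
 u(z) = C1 + k*cos(4*z)/4 + sqrt(2)*z*(log(z) - 1) + sqrt(2)*z*log(2)/2


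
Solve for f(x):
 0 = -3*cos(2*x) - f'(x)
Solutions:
 f(x) = C1 - 3*sin(2*x)/2


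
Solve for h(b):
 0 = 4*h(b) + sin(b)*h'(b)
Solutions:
 h(b) = C1*(cos(b)^2 + 2*cos(b) + 1)/(cos(b)^2 - 2*cos(b) + 1)


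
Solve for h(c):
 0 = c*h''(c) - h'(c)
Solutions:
 h(c) = C1 + C2*c^2


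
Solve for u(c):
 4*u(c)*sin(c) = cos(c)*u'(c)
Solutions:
 u(c) = C1/cos(c)^4


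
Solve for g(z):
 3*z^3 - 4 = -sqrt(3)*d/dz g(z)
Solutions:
 g(z) = C1 - sqrt(3)*z^4/4 + 4*sqrt(3)*z/3


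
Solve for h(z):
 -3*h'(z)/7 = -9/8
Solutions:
 h(z) = C1 + 21*z/8


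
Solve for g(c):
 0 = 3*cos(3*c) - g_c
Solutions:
 g(c) = C1 + sin(3*c)


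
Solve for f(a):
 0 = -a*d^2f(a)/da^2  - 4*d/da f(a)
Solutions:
 f(a) = C1 + C2/a^3


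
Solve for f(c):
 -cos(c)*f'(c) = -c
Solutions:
 f(c) = C1 + Integral(c/cos(c), c)


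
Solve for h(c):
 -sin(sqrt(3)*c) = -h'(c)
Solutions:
 h(c) = C1 - sqrt(3)*cos(sqrt(3)*c)/3


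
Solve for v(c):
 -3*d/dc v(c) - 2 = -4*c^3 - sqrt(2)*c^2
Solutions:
 v(c) = C1 + c^4/3 + sqrt(2)*c^3/9 - 2*c/3


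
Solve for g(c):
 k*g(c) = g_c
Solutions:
 g(c) = C1*exp(c*k)


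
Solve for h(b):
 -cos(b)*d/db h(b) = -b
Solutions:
 h(b) = C1 + Integral(b/cos(b), b)


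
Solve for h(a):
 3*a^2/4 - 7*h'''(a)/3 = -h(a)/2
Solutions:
 h(a) = C3*exp(14^(2/3)*3^(1/3)*a/14) - 3*a^2/2 + (C1*sin(14^(2/3)*3^(5/6)*a/28) + C2*cos(14^(2/3)*3^(5/6)*a/28))*exp(-14^(2/3)*3^(1/3)*a/28)


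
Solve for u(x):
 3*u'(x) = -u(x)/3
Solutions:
 u(x) = C1*exp(-x/9)


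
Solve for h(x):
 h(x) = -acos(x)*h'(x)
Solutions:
 h(x) = C1*exp(-Integral(1/acos(x), x))


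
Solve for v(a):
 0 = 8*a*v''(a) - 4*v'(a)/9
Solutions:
 v(a) = C1 + C2*a^(19/18)


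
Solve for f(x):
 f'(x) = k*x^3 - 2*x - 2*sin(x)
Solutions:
 f(x) = C1 + k*x^4/4 - x^2 + 2*cos(x)


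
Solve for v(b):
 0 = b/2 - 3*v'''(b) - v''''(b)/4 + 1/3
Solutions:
 v(b) = C1 + C2*b + C3*b^2 + C4*exp(-12*b) + b^4/144 + 7*b^3/432


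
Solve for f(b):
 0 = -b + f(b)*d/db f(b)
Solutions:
 f(b) = -sqrt(C1 + b^2)
 f(b) = sqrt(C1 + b^2)


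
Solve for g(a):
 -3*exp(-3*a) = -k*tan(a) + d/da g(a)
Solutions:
 g(a) = C1 + k*log(tan(a)^2 + 1)/2 + exp(-3*a)


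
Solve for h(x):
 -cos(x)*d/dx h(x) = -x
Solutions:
 h(x) = C1 + Integral(x/cos(x), x)


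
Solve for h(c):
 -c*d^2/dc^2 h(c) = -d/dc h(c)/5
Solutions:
 h(c) = C1 + C2*c^(6/5)


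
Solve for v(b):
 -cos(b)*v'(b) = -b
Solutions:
 v(b) = C1 + Integral(b/cos(b), b)


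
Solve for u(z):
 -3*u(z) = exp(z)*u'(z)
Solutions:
 u(z) = C1*exp(3*exp(-z))


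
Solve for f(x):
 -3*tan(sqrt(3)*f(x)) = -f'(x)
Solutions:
 f(x) = sqrt(3)*(pi - asin(C1*exp(3*sqrt(3)*x)))/3
 f(x) = sqrt(3)*asin(C1*exp(3*sqrt(3)*x))/3


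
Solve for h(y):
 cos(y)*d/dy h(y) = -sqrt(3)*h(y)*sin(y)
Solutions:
 h(y) = C1*cos(y)^(sqrt(3))


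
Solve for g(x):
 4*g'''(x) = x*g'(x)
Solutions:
 g(x) = C1 + Integral(C2*airyai(2^(1/3)*x/2) + C3*airybi(2^(1/3)*x/2), x)


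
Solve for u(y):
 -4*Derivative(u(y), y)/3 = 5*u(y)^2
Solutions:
 u(y) = 4/(C1 + 15*y)


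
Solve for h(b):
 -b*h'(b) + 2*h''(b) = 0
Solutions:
 h(b) = C1 + C2*erfi(b/2)


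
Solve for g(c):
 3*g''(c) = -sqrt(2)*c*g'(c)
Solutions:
 g(c) = C1 + C2*erf(2^(3/4)*sqrt(3)*c/6)


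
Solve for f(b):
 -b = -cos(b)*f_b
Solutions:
 f(b) = C1 + Integral(b/cos(b), b)


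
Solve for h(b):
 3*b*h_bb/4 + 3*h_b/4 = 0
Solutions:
 h(b) = C1 + C2*log(b)


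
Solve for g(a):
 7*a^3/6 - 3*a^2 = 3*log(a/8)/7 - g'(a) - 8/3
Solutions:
 g(a) = C1 - 7*a^4/24 + a^3 + 3*a*log(a)/7 - 65*a/21 - 9*a*log(2)/7


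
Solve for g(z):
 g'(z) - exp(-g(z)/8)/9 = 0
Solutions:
 g(z) = 8*log(C1 + z/72)


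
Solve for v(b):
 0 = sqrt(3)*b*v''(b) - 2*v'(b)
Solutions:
 v(b) = C1 + C2*b^(1 + 2*sqrt(3)/3)


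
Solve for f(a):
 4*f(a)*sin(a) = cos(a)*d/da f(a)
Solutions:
 f(a) = C1/cos(a)^4


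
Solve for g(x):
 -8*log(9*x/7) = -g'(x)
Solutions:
 g(x) = C1 + 8*x*log(x) - 8*x + x*log(43046721/5764801)


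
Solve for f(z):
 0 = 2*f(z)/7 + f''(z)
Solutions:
 f(z) = C1*sin(sqrt(14)*z/7) + C2*cos(sqrt(14)*z/7)


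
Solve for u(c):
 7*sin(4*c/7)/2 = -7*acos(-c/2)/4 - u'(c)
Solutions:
 u(c) = C1 - 7*c*acos(-c/2)/4 - 7*sqrt(4 - c^2)/4 + 49*cos(4*c/7)/8


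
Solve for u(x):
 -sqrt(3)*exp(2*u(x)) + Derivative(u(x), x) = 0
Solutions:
 u(x) = log(-sqrt(-1/(C1 + sqrt(3)*x))) - log(2)/2
 u(x) = log(-1/(C1 + sqrt(3)*x))/2 - log(2)/2


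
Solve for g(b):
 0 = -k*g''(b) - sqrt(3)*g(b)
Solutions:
 g(b) = C1*exp(-3^(1/4)*b*sqrt(-1/k)) + C2*exp(3^(1/4)*b*sqrt(-1/k))


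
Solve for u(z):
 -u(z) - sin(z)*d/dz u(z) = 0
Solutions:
 u(z) = C1*sqrt(cos(z) + 1)/sqrt(cos(z) - 1)


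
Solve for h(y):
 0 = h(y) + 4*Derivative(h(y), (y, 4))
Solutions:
 h(y) = (C1*sin(y/2) + C2*cos(y/2))*exp(-y/2) + (C3*sin(y/2) + C4*cos(y/2))*exp(y/2)


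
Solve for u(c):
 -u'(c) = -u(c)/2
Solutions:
 u(c) = C1*exp(c/2)


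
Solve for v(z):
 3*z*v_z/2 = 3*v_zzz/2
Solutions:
 v(z) = C1 + Integral(C2*airyai(z) + C3*airybi(z), z)


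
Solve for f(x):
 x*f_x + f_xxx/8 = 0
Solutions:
 f(x) = C1 + Integral(C2*airyai(-2*x) + C3*airybi(-2*x), x)


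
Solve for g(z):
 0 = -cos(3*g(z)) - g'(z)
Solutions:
 g(z) = -asin((C1 + exp(6*z))/(C1 - exp(6*z)))/3 + pi/3
 g(z) = asin((C1 + exp(6*z))/(C1 - exp(6*z)))/3


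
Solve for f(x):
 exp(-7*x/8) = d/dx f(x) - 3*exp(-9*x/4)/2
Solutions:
 f(x) = C1 - 2*exp(-9*x/4)/3 - 8*exp(-7*x/8)/7


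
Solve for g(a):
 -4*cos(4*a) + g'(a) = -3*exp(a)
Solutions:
 g(a) = C1 - 3*exp(a) + sin(4*a)


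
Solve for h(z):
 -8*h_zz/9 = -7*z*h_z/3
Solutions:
 h(z) = C1 + C2*erfi(sqrt(21)*z/4)


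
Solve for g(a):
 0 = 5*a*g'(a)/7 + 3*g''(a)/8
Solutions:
 g(a) = C1 + C2*erf(2*sqrt(105)*a/21)


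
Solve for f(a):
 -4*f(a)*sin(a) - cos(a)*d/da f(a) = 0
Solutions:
 f(a) = C1*cos(a)^4


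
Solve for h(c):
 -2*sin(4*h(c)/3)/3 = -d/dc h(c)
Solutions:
 -2*c/3 + 3*log(cos(4*h(c)/3) - 1)/8 - 3*log(cos(4*h(c)/3) + 1)/8 = C1


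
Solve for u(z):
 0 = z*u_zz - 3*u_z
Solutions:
 u(z) = C1 + C2*z^4


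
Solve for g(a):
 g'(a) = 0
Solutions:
 g(a) = C1


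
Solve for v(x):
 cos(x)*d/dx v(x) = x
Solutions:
 v(x) = C1 + Integral(x/cos(x), x)


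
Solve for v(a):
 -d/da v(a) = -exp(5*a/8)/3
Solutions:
 v(a) = C1 + 8*exp(5*a/8)/15


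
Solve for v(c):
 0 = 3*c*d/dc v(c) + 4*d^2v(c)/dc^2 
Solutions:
 v(c) = C1 + C2*erf(sqrt(6)*c/4)


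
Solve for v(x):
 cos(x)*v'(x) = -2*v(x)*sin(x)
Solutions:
 v(x) = C1*cos(x)^2


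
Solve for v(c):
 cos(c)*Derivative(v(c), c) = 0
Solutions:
 v(c) = C1


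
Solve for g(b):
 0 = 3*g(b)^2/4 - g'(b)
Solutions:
 g(b) = -4/(C1 + 3*b)


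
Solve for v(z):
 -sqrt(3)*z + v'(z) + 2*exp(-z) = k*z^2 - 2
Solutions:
 v(z) = C1 + k*z^3/3 + sqrt(3)*z^2/2 - 2*z + 2*exp(-z)


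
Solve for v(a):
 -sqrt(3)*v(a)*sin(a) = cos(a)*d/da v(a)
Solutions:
 v(a) = C1*cos(a)^(sqrt(3))


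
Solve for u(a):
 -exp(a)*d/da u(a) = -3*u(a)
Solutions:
 u(a) = C1*exp(-3*exp(-a))


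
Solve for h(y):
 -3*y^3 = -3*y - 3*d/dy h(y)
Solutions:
 h(y) = C1 + y^4/4 - y^2/2


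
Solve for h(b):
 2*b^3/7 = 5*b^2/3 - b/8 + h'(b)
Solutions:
 h(b) = C1 + b^4/14 - 5*b^3/9 + b^2/16


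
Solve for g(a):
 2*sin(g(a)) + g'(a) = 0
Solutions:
 g(a) = -acos((-C1 - exp(4*a))/(C1 - exp(4*a))) + 2*pi
 g(a) = acos((-C1 - exp(4*a))/(C1 - exp(4*a)))


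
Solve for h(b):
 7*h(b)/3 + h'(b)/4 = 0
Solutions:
 h(b) = C1*exp(-28*b/3)


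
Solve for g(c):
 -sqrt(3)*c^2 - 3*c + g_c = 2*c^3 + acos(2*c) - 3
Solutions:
 g(c) = C1 + c^4/2 + sqrt(3)*c^3/3 + 3*c^2/2 + c*acos(2*c) - 3*c - sqrt(1 - 4*c^2)/2


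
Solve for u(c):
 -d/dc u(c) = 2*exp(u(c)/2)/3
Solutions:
 u(c) = 2*log(1/(C1 + 2*c)) + 2*log(6)


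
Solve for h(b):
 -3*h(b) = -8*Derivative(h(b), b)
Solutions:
 h(b) = C1*exp(3*b/8)


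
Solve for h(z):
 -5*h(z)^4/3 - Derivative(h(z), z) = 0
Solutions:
 h(z) = (-1 - sqrt(3)*I)*(1/(C1 + 5*z))^(1/3)/2
 h(z) = (-1 + sqrt(3)*I)*(1/(C1 + 5*z))^(1/3)/2
 h(z) = (1/(C1 + 5*z))^(1/3)


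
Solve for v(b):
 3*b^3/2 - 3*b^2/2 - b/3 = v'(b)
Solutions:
 v(b) = C1 + 3*b^4/8 - b^3/2 - b^2/6


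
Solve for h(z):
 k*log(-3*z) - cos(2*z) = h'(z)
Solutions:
 h(z) = C1 + k*z*(log(-z) - 1) + k*z*log(3) - sin(2*z)/2


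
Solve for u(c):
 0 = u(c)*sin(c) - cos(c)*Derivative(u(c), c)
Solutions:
 u(c) = C1/cos(c)


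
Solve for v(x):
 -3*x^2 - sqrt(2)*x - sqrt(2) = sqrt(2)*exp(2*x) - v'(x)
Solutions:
 v(x) = C1 + x^3 + sqrt(2)*x^2/2 + sqrt(2)*x + sqrt(2)*exp(2*x)/2
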